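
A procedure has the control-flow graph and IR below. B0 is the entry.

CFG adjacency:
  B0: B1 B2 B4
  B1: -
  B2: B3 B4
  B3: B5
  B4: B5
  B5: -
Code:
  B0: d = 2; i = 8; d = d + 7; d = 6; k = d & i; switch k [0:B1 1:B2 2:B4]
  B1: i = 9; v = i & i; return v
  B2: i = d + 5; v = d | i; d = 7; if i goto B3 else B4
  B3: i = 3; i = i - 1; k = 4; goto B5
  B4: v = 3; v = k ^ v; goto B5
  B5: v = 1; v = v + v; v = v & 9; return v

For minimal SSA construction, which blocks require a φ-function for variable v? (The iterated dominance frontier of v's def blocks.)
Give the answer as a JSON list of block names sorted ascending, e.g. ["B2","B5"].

Answer: ["B4", "B5"]

Analysis:
idom tree: B1←B0 B2←B0 B3←B2 B4←B0 B5←B0
Dom∩ at merges:
  B4: preds {B0,B2}: {B0} ∩ {B0,B2} = {B0}; idom=B0
  B5: preds {B3,B4}: {B0,B2,B3} ∩ {B0,B4} = {B0}; idom=B0

DF derivation:
  B4←B0: walk · to B0
  B4←B2: walk B2 to B0
  B5←B3: walk B3→B2 to B0
  B5←B4: walk B4 to B0
  B0 → ∅
  B1 → ∅
  B2 → {B4,B5}
  B3 → {B5}
  B4 → {B5}
  B5 → ∅

φ for v: defs {B1,B2,B4,B5}
  DF⁺ = {B4,B5}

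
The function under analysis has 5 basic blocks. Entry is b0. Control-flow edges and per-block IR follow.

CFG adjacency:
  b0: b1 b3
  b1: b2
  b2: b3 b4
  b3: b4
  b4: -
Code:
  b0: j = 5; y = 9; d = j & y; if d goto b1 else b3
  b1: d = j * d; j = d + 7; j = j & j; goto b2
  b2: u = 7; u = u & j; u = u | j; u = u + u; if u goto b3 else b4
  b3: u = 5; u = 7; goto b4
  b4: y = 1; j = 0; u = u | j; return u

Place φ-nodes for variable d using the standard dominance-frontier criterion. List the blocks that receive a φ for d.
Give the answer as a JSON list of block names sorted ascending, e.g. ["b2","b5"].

Answer: ["b3", "b4"]

Analysis:
idom tree: b1←b0 b2←b1 b3←b0 b4←b0
Dom at joins:
  b3: preds {b0,b2}: {b0} ∩ {b0,b1,b2} = {b0}; idom=b0
  b4: preds {b2,b3}: {b0,b1,b2} ∩ {b0,b3} = {b0}; idom=b0

DF walk-up:
  b3←b0: walk · to b0
  b3←b2: walk b2→b1 to b0
  b4←b2: walk b2→b1 to b0
  b4←b3: walk b3 to b0
  b0: DF=∅
  b1: DF={b3,b4}
  b2: DF={b3,b4}
  b3: DF={b4}
  b4: DF=∅

φ for d: defs {b0,b1}
  DF⁺ = {b3,b4}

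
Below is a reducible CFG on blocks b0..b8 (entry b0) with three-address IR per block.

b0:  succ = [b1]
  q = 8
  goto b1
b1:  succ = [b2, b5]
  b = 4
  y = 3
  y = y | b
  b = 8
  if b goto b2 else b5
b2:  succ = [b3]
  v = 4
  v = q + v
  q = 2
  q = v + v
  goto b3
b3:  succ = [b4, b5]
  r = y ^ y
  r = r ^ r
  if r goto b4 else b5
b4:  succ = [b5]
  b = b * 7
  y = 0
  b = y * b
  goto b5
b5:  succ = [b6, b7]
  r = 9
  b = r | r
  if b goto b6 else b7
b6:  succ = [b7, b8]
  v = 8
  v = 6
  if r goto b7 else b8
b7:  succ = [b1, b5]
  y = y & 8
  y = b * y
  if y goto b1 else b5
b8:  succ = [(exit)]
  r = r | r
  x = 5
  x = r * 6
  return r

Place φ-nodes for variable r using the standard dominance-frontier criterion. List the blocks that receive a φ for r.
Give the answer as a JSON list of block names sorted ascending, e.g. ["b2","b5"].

idom tree: b1←b0 b2←b1 b3←b2 b4←b3 b5←b1 b6←b5 b7←b5 b8←b6
Dom∩ at merges:
  b1: preds {b0,b7}: {b0} ∩ {b0,b1,b5,b7} = {b0}; idom=b0
  b5: preds {b1,b3,b4,b7}: {b0,b1} ∩ {b0,b1,b2,b3} ∩ {b0,b1,b2,b3,b4} ∩ {b0,b1,b5,b7} = {b0,b1}; idom=b1
  b7: preds {b5,b6}: {b0,b1,b5} ∩ {b0,b1,b5,b6} = {b0,b1,b5}; idom=b5

DF walk-up:
  join b1 pred b0: · stop@b0
  join b1 pred b7: b7→b5→b1 stop@b0
  join b5 pred b1: · stop@b1
  join b5 pred b3: b3→b2 stop@b1
  join b5 pred b4: b4→b3→b2 stop@b1
  join b5 pred b7: b7→b5 stop@b1
  join b7 pred b5: · stop@b5
  join b7 pred b6: b6 stop@b5
  b0: DF=∅
  b1: DF={b1}
  b2: DF={b5}
  b3: DF={b5}
  b4: DF={b5}
  b5: DF={b1,b5}
  b6: DF={b7}
  b7: DF={b1,b5}
  b8: DF=∅

φ for r: defs {b3,b5,b8}
  DF⁺ = {b1,b5}

Answer: ["b1", "b5"]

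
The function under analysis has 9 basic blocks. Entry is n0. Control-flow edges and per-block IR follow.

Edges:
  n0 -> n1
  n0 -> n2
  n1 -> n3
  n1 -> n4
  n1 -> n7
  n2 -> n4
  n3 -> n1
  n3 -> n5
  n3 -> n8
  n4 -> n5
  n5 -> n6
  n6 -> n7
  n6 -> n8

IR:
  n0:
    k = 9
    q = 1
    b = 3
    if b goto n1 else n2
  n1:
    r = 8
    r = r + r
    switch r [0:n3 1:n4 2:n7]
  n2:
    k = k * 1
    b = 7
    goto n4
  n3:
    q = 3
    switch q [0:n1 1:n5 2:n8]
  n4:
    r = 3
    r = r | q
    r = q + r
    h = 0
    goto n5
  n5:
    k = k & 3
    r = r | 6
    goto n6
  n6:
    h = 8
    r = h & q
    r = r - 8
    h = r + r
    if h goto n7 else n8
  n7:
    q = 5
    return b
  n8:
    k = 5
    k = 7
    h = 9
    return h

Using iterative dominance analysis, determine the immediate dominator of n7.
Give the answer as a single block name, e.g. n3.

idom tree: n1←n0 n2←n0 n3←n1 n4←n0 n5←n0 n6←n5 n7←n0 n8←n0
Dom at joins:
  n1: preds {n0,n3}: {n0} ∩ {n0,n1,n3} = {n0}; idom=n0
  n4: preds {n1,n2}: {n0,n1} ∩ {n0,n2} = {n0}; idom=n0
  n5: preds {n3,n4}: {n0,n1,n3} ∩ {n0,n4} = {n0}; idom=n0
  n7: preds {n1,n6}: {n0,n1} ∩ {n0,n5,n6} = {n0}; idom=n0
  n8: preds {n3,n6}: {n0,n1,n3} ∩ {n0,n5,n6} = {n0}; idom=n0

idom(n7) = n0

Answer: n0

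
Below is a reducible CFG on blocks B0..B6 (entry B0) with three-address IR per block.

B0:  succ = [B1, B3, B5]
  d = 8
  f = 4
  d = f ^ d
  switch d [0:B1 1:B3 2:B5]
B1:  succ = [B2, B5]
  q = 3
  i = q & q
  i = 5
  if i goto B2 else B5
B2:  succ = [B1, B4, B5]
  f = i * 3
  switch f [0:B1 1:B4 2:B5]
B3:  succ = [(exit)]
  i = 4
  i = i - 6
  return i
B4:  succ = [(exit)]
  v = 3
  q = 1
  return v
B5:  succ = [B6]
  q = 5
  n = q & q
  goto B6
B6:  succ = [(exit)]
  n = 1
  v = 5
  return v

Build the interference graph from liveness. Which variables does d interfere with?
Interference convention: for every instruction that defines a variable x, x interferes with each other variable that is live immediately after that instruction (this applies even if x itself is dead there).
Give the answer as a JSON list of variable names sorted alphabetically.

Answer: ["f"]

Derivation:
def/use:
  B0: def={d,f} ue=∅
  B1: def={i,q} ue=∅
  B2: def={f} ue={i}
  B3: def={i} ue=∅
  B4: def={q,v} ue=∅
  B5: def={n,q} ue=∅
  B6: def={n,v} ue=∅

Liveness:
  live B0: ∅→∅
  live B1: ∅→{i}
  live B2: {i}→∅
  live B3: ∅→∅
  live B4: ∅→∅
  live B5: ∅→∅
  live B6: ∅→∅

Conflict graph:
  d↔{f}
  f↔{d}
  i↔∅
  n↔∅
  q↔{v}
  v↔{q}

N(d) = ["f"]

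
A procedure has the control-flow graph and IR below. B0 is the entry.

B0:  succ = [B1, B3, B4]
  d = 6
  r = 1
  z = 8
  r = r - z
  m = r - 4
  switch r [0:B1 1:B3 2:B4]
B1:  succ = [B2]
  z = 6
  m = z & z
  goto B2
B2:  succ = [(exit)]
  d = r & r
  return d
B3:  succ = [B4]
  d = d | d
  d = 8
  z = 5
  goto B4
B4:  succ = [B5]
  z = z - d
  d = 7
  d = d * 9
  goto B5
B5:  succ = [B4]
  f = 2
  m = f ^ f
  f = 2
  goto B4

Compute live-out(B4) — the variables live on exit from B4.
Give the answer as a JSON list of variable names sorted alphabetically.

Per-block:
  B0: def={d,m,r,z} ue=∅
  B1: def={m,z} ue=∅
  B2: def={d} ue={r}
  B3: def={d,z} ue={d}
  B4: def={d,z} ue={d,z}
  B5: def={f,m} ue=∅

Live sets:
  live B0: ∅→{d,r,z}
  live B1: {r}→{r}
  live B2: {r}→∅
  live B3: {d}→{d,z}
  live B4: {d,z}→{d,z}
  live B5: {d,z}→{d,z}

live-out(B4) = ["d", "z"]

Answer: ["d", "z"]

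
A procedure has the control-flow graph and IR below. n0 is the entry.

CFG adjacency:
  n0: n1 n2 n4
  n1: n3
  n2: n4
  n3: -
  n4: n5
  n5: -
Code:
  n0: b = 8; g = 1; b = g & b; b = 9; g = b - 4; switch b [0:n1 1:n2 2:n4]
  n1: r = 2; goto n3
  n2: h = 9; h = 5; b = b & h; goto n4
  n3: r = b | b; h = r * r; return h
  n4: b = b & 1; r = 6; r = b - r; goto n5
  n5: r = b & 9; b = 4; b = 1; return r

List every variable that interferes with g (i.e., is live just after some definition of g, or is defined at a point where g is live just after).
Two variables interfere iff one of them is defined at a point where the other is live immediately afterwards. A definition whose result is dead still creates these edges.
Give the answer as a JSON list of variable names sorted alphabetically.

def/use:
  n0: {b,g} / ∅
  n1: {r} / ∅
  n2: {b,h} / {b}
  n3: {h,r} / {b}
  n4: {b,r} / {b}
  n5: {b,r} / {b}

Backward fixpoint:
  n0 li=∅ lo={b}
  n1 li={b} lo={b}
  n2 li={b} lo={b}
  n3 li={b} lo=∅
  n4 li={b} lo={b}
  n5 li={b} lo=∅

Interference:
  b: {g,h,r}
  g: {b}
  h: {b}
  r: {b}

N(g) = ["b"]

Answer: ["b"]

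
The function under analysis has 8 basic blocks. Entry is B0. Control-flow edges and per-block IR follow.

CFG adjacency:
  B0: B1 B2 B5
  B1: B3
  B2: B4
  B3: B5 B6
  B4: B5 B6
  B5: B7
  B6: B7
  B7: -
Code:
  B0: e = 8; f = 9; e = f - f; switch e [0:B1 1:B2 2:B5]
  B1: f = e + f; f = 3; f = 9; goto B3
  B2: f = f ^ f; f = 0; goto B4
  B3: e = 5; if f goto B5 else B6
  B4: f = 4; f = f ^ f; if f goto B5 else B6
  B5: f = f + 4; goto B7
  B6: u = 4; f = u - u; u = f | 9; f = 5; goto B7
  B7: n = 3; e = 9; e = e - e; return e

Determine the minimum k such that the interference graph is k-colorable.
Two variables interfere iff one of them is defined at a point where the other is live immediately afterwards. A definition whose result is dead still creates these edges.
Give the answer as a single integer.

def/use:
  B0: def={e,f} ue=∅
  B1: def={f} ue={e,f}
  B2: def={f} ue={f}
  B3: def={e} ue={f}
  B4: def={f} ue=∅
  B5: def={f} ue={f}
  B6: def={f,u} ue=∅
  B7: def={e,n} ue=∅

Backward fixpoint:
  B0: in=∅ out={e,f}
  B1: in={e,f} out={f}
  B2: in={f} out=∅
  B3: in={f} out={f}
  B4: in=∅ out={f}
  B5: in={f} out=∅
  B6: in=∅ out=∅
  B7: in=∅ out=∅

Conflict graph:
  e — {f}
  f — {e}
  n — ∅
  u — ∅

Colouring:
  {e,f} pairwise interfere (2-clique) ⇒ χ ≥ 2
  assign e→c0 f→c1 n→c0 u→c0 — no edge inside a register ⇒ χ ≤ 2
  χ = 2

Answer: 2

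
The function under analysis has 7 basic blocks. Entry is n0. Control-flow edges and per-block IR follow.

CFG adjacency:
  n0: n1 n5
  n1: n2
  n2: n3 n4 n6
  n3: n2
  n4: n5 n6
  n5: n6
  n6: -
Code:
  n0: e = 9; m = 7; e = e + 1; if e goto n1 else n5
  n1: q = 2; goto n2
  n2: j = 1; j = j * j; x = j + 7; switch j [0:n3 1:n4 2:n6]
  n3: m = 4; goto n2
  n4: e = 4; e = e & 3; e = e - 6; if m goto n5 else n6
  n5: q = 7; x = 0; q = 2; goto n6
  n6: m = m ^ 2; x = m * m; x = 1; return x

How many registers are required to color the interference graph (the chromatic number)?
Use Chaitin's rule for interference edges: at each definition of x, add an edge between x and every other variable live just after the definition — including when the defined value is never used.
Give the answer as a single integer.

Block summaries:
  n0: def={e,m} ue=∅
  n1: def={q} ue=∅
  n2: def={j,x} ue=∅
  n3: def={m} ue=∅
  n4: def={e} ue={m}
  n5: def={q,x} ue=∅
  n6: def={m,x} ue={m}

Liveness:
  n0 li=∅ lo={m}
  n1 li={m} lo={m}
  n2 li={m} lo={m}
  n3 li=∅ lo={m}
  n4 li={m} lo={m}
  n5 li={m} lo={m}
  n6 li={m} lo=∅

Interference:
  e: {m}
  j: {m,x}
  m: {e,j,q,x}
  q: {m}
  x: {j,m}

Chromatic number:
  {j,m,x} pairwise interfere (3-clique) ⇒ χ ≥ 3
  3-colouring: r0={m}  r1={e,j,q}  r2={x}
  χ = 3

Answer: 3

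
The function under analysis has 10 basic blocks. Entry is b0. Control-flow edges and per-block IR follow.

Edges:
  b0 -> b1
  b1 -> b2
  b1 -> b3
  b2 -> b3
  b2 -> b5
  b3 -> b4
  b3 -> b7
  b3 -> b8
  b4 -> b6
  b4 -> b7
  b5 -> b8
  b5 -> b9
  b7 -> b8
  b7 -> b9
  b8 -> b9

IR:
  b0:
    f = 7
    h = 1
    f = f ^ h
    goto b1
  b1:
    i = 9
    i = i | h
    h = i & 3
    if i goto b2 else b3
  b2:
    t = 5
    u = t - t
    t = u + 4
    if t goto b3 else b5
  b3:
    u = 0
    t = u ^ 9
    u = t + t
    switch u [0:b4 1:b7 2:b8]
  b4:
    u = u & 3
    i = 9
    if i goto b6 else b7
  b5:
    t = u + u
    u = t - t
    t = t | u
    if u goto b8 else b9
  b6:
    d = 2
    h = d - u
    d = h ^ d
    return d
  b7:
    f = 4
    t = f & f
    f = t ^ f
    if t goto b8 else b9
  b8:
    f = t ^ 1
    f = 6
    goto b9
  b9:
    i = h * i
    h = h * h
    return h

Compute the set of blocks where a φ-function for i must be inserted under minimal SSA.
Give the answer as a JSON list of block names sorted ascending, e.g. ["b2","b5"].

Answer: ["b7", "b8", "b9"]

Working:
idom tree: b1←b0 b2←b1 b3←b1 b4←b3 b5←b2 b6←b4 b7←b3 b8←b1 b9←b1
Dom at joins:
  b3: preds {b1,b2}: {b0,b1} ∩ {b0,b1,b2} = {b0,b1}; idom=b1
  b7: preds {b3,b4}: {b0,b1,b3} ∩ {b0,b1,b3,b4} = {b0,b1,b3}; idom=b3
  b8: preds {b3,b5,b7}: {b0,b1,b3} ∩ {b0,b1,b2,b5} ∩ {b0,b1,b3,b7} = {b0,b1}; idom=b1
  b9: preds {b5,b7,b8}: {b0,b1,b2,b5} ∩ {b0,b1,b3,b7} ∩ {b0,b1,b8} = {b0,b1}; idom=b1

Frontier:
  join b3 pred b1: · stop@b1
  join b3 pred b2: b2 stop@b1
  join b7 pred b3: · stop@b3
  join b7 pred b4: b4 stop@b3
  join b8 pred b3: b3 stop@b1
  join b8 pred b5: b5→b2 stop@b1
  join b8 pred b7: b7→b3 stop@b1
  join b9 pred b5: b5→b2 stop@b1
  join b9 pred b7: b7→b3 stop@b1
  join b9 pred b8: b8 stop@b1
  b0 → ∅
  b1 → ∅
  b2 → {b3,b8,b9}
  b3 → {b8,b9}
  b4 → {b7}
  b5 → {b8,b9}
  b6 → ∅
  b7 → {b8,b9}
  b8 → {b9}
  b9 → ∅

φ for i: defs {b1,b4,b9}
  DF⁺ = {b7,b8,b9}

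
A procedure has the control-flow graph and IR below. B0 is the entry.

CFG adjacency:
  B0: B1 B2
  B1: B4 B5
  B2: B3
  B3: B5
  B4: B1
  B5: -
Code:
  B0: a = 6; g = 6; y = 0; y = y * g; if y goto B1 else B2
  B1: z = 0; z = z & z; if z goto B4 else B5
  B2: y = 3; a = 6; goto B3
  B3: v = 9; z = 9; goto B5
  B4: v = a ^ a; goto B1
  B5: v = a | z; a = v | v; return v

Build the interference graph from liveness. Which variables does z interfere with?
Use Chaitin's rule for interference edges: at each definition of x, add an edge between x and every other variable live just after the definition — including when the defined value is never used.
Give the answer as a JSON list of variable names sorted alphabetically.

Answer: ["a"]

Analysis:
def/use:
  B0: {a,g,y} / ∅
  B1: {z} / ∅
  B2: {a,y} / ∅
  B3: {v,z} / ∅
  B4: {v} / {a}
  B5: {a,v} / {a,z}

Backward fixpoint:
  B0 li=∅ lo={a}
  B1 li={a} lo={a,z}
  B2 li=∅ lo={a}
  B3 li={a} lo={a,z}
  B4 li={a} lo={a}
  B5 li={a,z} lo=∅

Interference:
  a↔{g,v,y,z}
  g↔{a,y}
  v↔{a}
  y↔{a,g}
  z↔{a}

N(z) = ["a"]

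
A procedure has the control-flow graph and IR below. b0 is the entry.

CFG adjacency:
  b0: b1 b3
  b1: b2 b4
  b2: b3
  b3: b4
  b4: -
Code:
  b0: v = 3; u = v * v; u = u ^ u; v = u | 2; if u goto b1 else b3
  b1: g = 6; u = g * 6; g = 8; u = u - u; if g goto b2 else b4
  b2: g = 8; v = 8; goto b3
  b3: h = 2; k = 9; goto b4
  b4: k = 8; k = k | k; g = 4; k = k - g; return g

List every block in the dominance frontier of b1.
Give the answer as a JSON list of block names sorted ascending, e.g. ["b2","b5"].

idom tree: b1←b0 b2←b1 b3←b0 b4←b0
Join-block Dom:
  b3: preds {b0,b2}: {b0} ∩ {b0,b1,b2} = {b0}; idom=b0
  b4: preds {b1,b3}: {b0,b1} ∩ {b0,b3} = {b0}; idom=b0

DF derivation:
  b3←b0: walk · to b0
  b3←b2: walk b2→b1 to b0
  b4←b1: walk b1 to b0
  b4←b3: walk b3 to b0
  b0: DF=∅
  b1: DF={b3,b4}
  b2: DF={b3}
  b3: DF={b4}
  b4: DF=∅

DF(b1) = ["b3", "b4"]

Answer: ["b3", "b4"]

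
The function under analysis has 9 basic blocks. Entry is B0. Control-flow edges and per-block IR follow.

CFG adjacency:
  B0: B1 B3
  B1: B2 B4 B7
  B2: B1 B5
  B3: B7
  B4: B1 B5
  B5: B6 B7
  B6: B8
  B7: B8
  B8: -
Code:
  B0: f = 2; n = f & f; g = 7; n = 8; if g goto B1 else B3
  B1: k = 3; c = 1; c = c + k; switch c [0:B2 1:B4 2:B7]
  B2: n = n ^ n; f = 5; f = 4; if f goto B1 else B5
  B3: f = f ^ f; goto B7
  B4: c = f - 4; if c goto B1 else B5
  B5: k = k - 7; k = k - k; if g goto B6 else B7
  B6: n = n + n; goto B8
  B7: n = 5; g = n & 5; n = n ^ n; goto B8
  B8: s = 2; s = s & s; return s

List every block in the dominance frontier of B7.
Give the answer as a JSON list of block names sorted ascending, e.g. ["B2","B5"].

Answer: ["B8"]

Working:
idom tree: B1←B0 B2←B1 B3←B0 B4←B1 B5←B1 B6←B5 B7←B0 B8←B0
Dom∩ at merges:
  B1: preds {B0,B2,B4}: {B0} ∩ {B0,B1,B2} ∩ {B0,B1,B4} = {B0}; idom=B0
  B5: preds {B2,B4}: {B0,B1,B2} ∩ {B0,B1,B4} = {B0,B1}; idom=B1
  B7: preds {B1,B3,B5}: {B0,B1} ∩ {B0,B3} ∩ {B0,B1,B5} = {B0}; idom=B0
  B8: preds {B6,B7}: {B0,B1,B5,B6} ∩ {B0,B7} = {B0}; idom=B0

Frontier:
  B1←B0: walk · to B0
  B1←B2: walk B2→B1 to B0
  B1←B4: walk B4→B1 to B0
  B5←B2: walk B2 to B1
  B5←B4: walk B4 to B1
  B7←B1: walk B1 to B0
  B7←B3: walk B3 to B0
  B7←B5: walk B5→B1 to B0
  B8←B6: walk B6→B5→B1 to B0
  B8←B7: walk B7 to B0
  B0: DF=∅
  B1: DF={B1,B7,B8}
  B2: DF={B1,B5}
  B3: DF={B7}
  B4: DF={B1,B5}
  B5: DF={B7,B8}
  B6: DF={B8}
  B7: DF={B8}
  B8: DF=∅

DF(B7) = ["B8"]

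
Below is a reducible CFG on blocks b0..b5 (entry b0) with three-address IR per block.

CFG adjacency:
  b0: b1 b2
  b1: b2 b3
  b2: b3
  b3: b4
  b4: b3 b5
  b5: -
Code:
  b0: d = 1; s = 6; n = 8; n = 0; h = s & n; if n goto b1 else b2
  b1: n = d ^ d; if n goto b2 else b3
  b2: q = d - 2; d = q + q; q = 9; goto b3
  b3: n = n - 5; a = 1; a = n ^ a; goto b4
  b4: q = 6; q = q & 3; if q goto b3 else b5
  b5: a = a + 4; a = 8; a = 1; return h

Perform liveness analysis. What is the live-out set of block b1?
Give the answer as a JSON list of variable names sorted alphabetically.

Answer: ["d", "h", "n"]

Derivation:
def/use:
  b0: {d,h,n,s} / ∅
  b1: {n} / {d}
  b2: {d,q} / {d}
  b3: {a,n} / {n}
  b4: {q} / ∅
  b5: {a} / {a,h}

Live sets:
  b0 li=∅ lo={d,h,n}
  b1 li={d,h} lo={d,h,n}
  b2 li={d,h,n} lo={h,n}
  b3 li={h,n} lo={a,h,n}
  b4 li={a,h,n} lo={a,h,n}
  b5 li={a,h} lo=∅

live-out(b1) = ["d", "h", "n"]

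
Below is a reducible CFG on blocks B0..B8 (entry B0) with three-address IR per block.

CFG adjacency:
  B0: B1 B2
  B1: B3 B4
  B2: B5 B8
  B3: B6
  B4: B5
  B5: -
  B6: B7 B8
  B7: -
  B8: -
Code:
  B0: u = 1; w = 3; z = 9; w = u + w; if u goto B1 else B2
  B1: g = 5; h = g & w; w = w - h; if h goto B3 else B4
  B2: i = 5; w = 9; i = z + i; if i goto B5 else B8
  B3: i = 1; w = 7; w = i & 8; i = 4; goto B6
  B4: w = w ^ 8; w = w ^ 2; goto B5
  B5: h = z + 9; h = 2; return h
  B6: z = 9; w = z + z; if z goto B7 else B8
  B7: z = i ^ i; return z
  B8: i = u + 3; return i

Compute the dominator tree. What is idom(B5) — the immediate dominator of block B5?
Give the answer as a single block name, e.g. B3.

Answer: B0

Derivation:
idom tree: B1←B0 B2←B0 B3←B1 B4←B1 B5←B0 B6←B3 B7←B6 B8←B0
Dom∩ at merges:
  B5: preds {B2,B4}: {B0,B2} ∩ {B0,B1,B4} = {B0}; idom=B0
  B8: preds {B2,B6}: {B0,B2} ∩ {B0,B1,B3,B6} = {B0}; idom=B0

idom(B5) = B0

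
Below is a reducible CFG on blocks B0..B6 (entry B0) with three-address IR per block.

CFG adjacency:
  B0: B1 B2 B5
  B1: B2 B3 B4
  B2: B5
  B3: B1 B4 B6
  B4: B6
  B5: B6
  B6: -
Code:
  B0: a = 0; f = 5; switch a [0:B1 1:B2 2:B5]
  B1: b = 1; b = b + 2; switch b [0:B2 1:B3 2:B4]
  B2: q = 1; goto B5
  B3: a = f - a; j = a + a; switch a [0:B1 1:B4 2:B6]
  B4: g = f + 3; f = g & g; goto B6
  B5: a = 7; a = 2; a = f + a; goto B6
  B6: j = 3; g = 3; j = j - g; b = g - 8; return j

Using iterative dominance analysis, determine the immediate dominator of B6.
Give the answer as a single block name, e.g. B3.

idom tree: B1←B0 B2←B0 B3←B1 B4←B1 B5←B0 B6←B0
Dom∩ at merges:
  B1: preds {B0,B3}: {B0} ∩ {B0,B1,B3} = {B0}; idom=B0
  B2: preds {B0,B1}: {B0} ∩ {B0,B1} = {B0}; idom=B0
  B4: preds {B1,B3}: {B0,B1} ∩ {B0,B1,B3} = {B0,B1}; idom=B1
  B5: preds {B0,B2}: {B0} ∩ {B0,B2} = {B0}; idom=B0
  B6: preds {B3,B4,B5}: {B0,B1,B3} ∩ {B0,B1,B4} ∩ {B0,B5} = {B0}; idom=B0

idom(B6) = B0

Answer: B0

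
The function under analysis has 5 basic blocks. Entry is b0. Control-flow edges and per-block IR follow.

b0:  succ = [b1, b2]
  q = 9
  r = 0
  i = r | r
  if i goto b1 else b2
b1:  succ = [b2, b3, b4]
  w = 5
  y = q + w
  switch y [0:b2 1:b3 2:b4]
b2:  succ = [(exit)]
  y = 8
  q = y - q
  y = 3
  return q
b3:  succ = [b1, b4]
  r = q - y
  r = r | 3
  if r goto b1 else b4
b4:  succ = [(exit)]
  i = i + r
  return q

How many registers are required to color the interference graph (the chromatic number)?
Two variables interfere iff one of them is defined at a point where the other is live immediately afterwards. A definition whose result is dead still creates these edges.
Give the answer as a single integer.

Per-block:
  b0: def={i,q,r} ue=∅
  b1: def={w,y} ue={q}
  b2: def={q,y} ue={q}
  b3: def={r} ue={q,y}
  b4: def={i} ue={i,q,r}

Live sets:
  b0 li=∅ lo={i,q,r}
  b1 li={i,q,r} lo={i,q,r,y}
  b2 li={q} lo=∅
  b3 li={i,q,y} lo={i,q,r}
  b4 li={i,q,r} lo=∅

Conflict graph:
  i↔{q,r,w,y}
  q↔{i,r,w,y}
  r↔{i,q,w,y}
  w↔{i,q,r}
  y↔{i,q,r}

Chromatic number:
  {i,q,r,w} pairwise interfere (4-clique) ⇒ χ ≥ 4
  assign i→R0 q→R1 r→R2 w→R3 y→R3 — no edge inside a register ⇒ χ ≤ 4
  χ = 4

Answer: 4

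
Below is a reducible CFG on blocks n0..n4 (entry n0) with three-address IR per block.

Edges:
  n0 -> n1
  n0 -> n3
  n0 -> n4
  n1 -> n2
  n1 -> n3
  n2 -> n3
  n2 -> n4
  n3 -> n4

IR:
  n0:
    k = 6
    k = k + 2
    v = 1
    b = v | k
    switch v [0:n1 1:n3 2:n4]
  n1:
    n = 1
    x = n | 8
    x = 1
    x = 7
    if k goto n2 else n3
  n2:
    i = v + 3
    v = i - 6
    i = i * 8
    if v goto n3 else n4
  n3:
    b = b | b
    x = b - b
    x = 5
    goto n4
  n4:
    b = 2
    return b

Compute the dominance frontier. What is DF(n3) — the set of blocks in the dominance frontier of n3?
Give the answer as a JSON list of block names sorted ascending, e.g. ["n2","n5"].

Answer: ["n4"]

Working:
idom tree: n1←n0 n2←n1 n3←n0 n4←n0
Dom∩ at merges:
  n3: preds {n0,n1,n2}: {n0} ∩ {n0,n1} ∩ {n0,n1,n2} = {n0}; idom=n0
  n4: preds {n0,n2,n3}: {n0} ∩ {n0,n1,n2} ∩ {n0,n3} = {n0}; idom=n0

DF derivation:
  join n3 pred n0: · stop@n0
  join n3 pred n1: n1 stop@n0
  join n3 pred n2: n2→n1 stop@n0
  join n4 pred n0: · stop@n0
  join n4 pred n2: n2→n1 stop@n0
  join n4 pred n3: n3 stop@n0
  n0 → ∅
  n1 → {n3,n4}
  n2 → {n3,n4}
  n3 → {n4}
  n4 → ∅

DF(n3) = ["n4"]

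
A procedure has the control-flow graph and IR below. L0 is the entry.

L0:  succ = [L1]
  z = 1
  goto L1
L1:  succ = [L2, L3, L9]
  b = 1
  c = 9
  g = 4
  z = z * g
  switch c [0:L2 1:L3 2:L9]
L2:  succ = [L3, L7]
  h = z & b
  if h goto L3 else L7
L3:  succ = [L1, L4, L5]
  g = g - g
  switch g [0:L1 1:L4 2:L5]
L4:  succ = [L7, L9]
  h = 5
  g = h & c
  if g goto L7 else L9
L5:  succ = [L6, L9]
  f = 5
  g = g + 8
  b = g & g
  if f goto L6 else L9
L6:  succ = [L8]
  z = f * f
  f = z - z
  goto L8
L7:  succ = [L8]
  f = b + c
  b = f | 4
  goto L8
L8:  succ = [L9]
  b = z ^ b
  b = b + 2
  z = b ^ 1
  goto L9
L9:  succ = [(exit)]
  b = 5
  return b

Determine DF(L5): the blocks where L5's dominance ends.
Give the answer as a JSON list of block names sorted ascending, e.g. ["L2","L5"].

Answer: ["L8", "L9"]

Derivation:
idom tree: L1←L0 L2←L1 L3←L1 L4←L3 L5←L3 L6←L5 L7←L1 L8←L1 L9←L1
Join-block Dom:
  L1: preds {L0,L3}: {L0} ∩ {L0,L1,L3} = {L0}; idom=L0
  L3: preds {L1,L2}: {L0,L1} ∩ {L0,L1,L2} = {L0,L1}; idom=L1
  L7: preds {L2,L4}: {L0,L1,L2} ∩ {L0,L1,L3,L4} = {L0,L1}; idom=L1
  L8: preds {L6,L7}: {L0,L1,L3,L5,L6} ∩ {L0,L1,L7} = {L0,L1}; idom=L1
  L9: preds {L1,L4,L5,L8}: {L0,L1} ∩ {L0,L1,L3,L4} ∩ {L0,L1,L3,L5} ∩ {L0,L1,L8} = {L0,L1}; idom=L1

DF walk-up:
  L1←L0: walk · to L0
  L1←L3: walk L3→L1 to L0
  L3←L1: walk · to L1
  L3←L2: walk L2 to L1
  L7←L2: walk L2 to L1
  L7←L4: walk L4→L3 to L1
  L8←L6: walk L6→L5→L3 to L1
  L8←L7: walk L7 to L1
  L9←L1: walk · to L1
  L9←L4: walk L4→L3 to L1
  L9←L5: walk L5→L3 to L1
  L9←L8: walk L8 to L1
  L0: DF=∅
  L1: DF={L1}
  L2: DF={L3,L7}
  L3: DF={L1,L7,L8,L9}
  L4: DF={L7,L9}
  L5: DF={L8,L9}
  L6: DF={L8}
  L7: DF={L8}
  L8: DF={L9}
  L9: DF=∅

DF(L5) = ["L8", "L9"]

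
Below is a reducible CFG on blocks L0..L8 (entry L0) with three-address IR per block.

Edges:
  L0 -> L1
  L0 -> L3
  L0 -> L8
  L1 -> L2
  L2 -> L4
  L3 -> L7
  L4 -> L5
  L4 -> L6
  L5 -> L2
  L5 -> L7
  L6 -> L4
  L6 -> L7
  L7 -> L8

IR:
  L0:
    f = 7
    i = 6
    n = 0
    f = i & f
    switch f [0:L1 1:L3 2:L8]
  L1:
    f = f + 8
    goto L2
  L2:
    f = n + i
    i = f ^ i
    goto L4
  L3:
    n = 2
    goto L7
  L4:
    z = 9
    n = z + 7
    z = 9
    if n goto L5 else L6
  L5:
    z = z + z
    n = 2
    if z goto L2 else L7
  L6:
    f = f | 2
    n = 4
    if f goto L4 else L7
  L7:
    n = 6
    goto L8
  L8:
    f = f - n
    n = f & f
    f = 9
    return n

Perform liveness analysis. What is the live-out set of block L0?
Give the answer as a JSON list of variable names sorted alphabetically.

Block summaries:
  L0 def {f,i,n} use ∅
  L1 def {f} use {f}
  L2 def {f,i} use {i,n}
  L3 def {n} use ∅
  L4 def {n,z} use ∅
  L5 def {n,z} use {z}
  L6 def {f,n} use {f}
  L7 def {n} use ∅
  L8 def {f,n} use {f,n}

Live sets:
  L0: in=∅ out={f,i,n}
  L1: in={f,i,n} out={i,n}
  L2: in={i,n} out={f,i}
  L3: in={f} out={f}
  L4: in={f,i} out={f,i,z}
  L5: in={f,i,z} out={f,i,n}
  L6: in={f,i} out={f,i}
  L7: in={f} out={f,n}
  L8: in={f,n} out=∅

live-out(L0) = ["f", "i", "n"]

Answer: ["f", "i", "n"]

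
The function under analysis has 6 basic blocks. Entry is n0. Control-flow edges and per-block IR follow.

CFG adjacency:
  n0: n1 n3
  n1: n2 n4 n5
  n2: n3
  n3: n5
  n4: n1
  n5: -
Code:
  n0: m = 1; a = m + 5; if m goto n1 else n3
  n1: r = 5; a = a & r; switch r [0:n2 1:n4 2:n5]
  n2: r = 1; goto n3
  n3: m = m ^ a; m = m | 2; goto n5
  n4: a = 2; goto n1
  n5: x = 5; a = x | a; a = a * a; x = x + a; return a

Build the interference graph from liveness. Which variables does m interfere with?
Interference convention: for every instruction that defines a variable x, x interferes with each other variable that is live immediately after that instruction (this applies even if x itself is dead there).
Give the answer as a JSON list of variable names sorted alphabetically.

Per-block:
  n0 def {a,m} use ∅
  n1 def {a,r} use {a}
  n2 def {r} use ∅
  n3 def {m} use {a,m}
  n4 def {a} use ∅
  n5 def {a,x} use {a}

Live sets:
  n0 li=∅ lo={a,m}
  n1 li={a,m} lo={a,m}
  n2 li={a,m} lo={a,m}
  n3 li={a,m} lo={a}
  n4 li={m} lo={a,m}
  n5 li={a} lo=∅

Conflict graph:
  a — {m,r,x}
  m — {a,r}
  r — {a,m}
  x — {a}

N(m) = ["a", "r"]

Answer: ["a", "r"]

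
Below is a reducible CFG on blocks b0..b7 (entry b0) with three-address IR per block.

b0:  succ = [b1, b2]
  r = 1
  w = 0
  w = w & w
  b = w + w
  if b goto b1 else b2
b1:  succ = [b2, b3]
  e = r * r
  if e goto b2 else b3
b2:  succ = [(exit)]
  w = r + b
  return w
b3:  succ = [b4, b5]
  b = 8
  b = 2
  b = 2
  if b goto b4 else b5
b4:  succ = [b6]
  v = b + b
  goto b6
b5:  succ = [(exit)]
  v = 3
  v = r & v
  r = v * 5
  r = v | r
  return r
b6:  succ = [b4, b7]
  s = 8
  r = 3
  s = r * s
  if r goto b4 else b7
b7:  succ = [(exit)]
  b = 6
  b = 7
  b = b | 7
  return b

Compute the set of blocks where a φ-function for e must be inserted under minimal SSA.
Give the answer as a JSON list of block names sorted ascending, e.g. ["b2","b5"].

idom tree: b1←b0 b2←b0 b3←b1 b4←b3 b5←b3 b6←b4 b7←b6
Join-block Dom:
  b2: preds {b0,b1}: {b0} ∩ {b0,b1} = {b0}; idom=b0
  b4: preds {b3,b6}: {b0,b1,b3} ∩ {b0,b1,b3,b4,b6} = {b0,b1,b3}; idom=b3

DF derivation:
  b2←b0: walk · to b0
  b2←b1: walk b1 to b0
  b4←b3: walk · to b3
  b4←b6: walk b6→b4 to b3
  b0: DF=∅
  b1: DF={b2}
  b2: DF=∅
  b3: DF=∅
  b4: DF={b4}
  b5: DF=∅
  b6: DF={b4}
  b7: DF=∅

φ for e: defs {b1}
  DF⁺ = {b2}

Answer: ["b2"]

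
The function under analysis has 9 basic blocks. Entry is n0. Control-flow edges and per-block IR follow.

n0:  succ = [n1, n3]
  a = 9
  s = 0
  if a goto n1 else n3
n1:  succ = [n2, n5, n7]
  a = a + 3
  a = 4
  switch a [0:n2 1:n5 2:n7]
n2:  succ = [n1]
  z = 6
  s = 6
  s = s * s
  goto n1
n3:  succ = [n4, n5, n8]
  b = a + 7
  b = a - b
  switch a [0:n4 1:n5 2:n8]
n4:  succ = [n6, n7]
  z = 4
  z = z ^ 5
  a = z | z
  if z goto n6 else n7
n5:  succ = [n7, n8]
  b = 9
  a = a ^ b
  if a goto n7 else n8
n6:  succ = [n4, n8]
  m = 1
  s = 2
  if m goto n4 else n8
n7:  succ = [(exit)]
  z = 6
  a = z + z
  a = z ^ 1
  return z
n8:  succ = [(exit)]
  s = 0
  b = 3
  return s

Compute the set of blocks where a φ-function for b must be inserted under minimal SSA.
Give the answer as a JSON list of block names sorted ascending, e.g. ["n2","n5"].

Answer: ["n5", "n7", "n8"]

Analysis:
idom tree: n1←n0 n2←n1 n3←n0 n4←n3 n5←n0 n6←n4 n7←n0 n8←n0
Dom at joins:
  n1: preds {n0,n2}: {n0} ∩ {n0,n1,n2} = {n0}; idom=n0
  n4: preds {n3,n6}: {n0,n3} ∩ {n0,n3,n4,n6} = {n0,n3}; idom=n3
  n5: preds {n1,n3}: {n0,n1} ∩ {n0,n3} = {n0}; idom=n0
  n7: preds {n1,n4,n5}: {n0,n1} ∩ {n0,n3,n4} ∩ {n0,n5} = {n0}; idom=n0
  n8: preds {n3,n5,n6}: {n0,n3} ∩ {n0,n5} ∩ {n0,n3,n4,n6} = {n0}; idom=n0

DF derivation:
  join n1 pred n0: · stop@n0
  join n1 pred n2: n2→n1 stop@n0
  join n4 pred n3: · stop@n3
  join n4 pred n6: n6→n4 stop@n3
  join n5 pred n1: n1 stop@n0
  join n5 pred n3: n3 stop@n0
  join n7 pred n1: n1 stop@n0
  join n7 pred n4: n4→n3 stop@n0
  join n7 pred n5: n5 stop@n0
  join n8 pred n3: n3 stop@n0
  join n8 pred n5: n5 stop@n0
  join n8 pred n6: n6→n4→n3 stop@n0
  n0: DF=∅
  n1: DF={n1,n5,n7}
  n2: DF={n1}
  n3: DF={n5,n7,n8}
  n4: DF={n4,n7,n8}
  n5: DF={n7,n8}
  n6: DF={n4,n8}
  n7: DF=∅
  n8: DF=∅

φ for b: defs {n3,n5,n8}
  DF⁺ = {n5,n7,n8}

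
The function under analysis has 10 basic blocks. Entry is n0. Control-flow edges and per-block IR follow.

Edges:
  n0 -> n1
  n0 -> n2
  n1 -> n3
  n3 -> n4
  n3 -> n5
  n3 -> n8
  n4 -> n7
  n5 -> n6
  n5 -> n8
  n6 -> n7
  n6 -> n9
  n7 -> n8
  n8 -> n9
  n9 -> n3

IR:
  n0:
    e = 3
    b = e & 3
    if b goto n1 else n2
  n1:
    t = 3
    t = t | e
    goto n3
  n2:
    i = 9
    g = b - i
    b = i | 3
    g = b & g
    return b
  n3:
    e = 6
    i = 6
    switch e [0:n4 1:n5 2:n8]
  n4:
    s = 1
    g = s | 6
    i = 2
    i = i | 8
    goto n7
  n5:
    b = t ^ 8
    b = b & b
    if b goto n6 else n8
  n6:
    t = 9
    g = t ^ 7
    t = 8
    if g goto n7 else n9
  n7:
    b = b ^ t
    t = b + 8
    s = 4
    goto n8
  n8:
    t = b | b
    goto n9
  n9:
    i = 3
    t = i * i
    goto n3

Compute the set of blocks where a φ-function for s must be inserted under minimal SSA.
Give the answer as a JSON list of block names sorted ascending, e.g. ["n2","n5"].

idom tree: n1←n0 n2←n0 n3←n1 n4←n3 n5←n3 n6←n5 n7←n3 n8←n3 n9←n3
Dom∩ at merges:
  n3: preds {n1,n9}: {n0,n1} ∩ {n0,n1,n3,n9} = {n0,n1}; idom=n1
  n7: preds {n4,n6}: {n0,n1,n3,n4} ∩ {n0,n1,n3,n5,n6} = {n0,n1,n3}; idom=n3
  n8: preds {n3,n5,n7}: {n0,n1,n3} ∩ {n0,n1,n3,n5} ∩ {n0,n1,n3,n7} = {n0,n1,n3}; idom=n3
  n9: preds {n6,n8}: {n0,n1,n3,n5,n6} ∩ {n0,n1,n3,n8} = {n0,n1,n3}; idom=n3

Frontier:
  join n3 pred n1: · stop@n1
  join n3 pred n9: n9→n3 stop@n1
  join n7 pred n4: n4 stop@n3
  join n7 pred n6: n6→n5 stop@n3
  join n8 pred n3: · stop@n3
  join n8 pred n5: n5 stop@n3
  join n8 pred n7: n7 stop@n3
  join n9 pred n6: n6→n5 stop@n3
  join n9 pred n8: n8 stop@n3
  n0: DF=∅
  n1: DF=∅
  n2: DF=∅
  n3: DF={n3}
  n4: DF={n7}
  n5: DF={n7,n8,n9}
  n6: DF={n7,n9}
  n7: DF={n8}
  n8: DF={n9}
  n9: DF={n3}

φ for s: defs {n4,n7}
  DF⁺ = {n3,n7,n8,n9}

Answer: ["n3", "n7", "n8", "n9"]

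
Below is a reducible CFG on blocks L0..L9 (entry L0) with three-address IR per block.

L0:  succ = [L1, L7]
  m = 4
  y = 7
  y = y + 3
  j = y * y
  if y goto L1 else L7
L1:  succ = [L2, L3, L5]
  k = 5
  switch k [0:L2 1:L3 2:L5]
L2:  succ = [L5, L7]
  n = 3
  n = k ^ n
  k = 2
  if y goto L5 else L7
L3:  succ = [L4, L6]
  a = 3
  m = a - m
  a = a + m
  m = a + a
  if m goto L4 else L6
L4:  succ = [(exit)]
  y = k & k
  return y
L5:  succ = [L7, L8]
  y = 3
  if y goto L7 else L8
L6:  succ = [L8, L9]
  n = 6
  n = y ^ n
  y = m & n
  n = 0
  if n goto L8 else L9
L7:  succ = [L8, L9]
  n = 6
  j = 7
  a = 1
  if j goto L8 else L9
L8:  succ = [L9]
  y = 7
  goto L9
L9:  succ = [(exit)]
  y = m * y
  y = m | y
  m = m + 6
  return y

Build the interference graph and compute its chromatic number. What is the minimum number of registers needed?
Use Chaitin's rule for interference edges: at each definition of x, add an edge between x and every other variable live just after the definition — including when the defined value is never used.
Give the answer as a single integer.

Block summaries:
  L0: {j,m,y} / ∅
  L1: {k} / ∅
  L2: {k,n} / {k,y}
  L3: {a,m} / {m}
  L4: {y} / {k}
  L5: {y} / ∅
  L6: {n,y} / {m,y}
  L7: {a,j,n} / ∅
  L8: {y} / ∅
  L9: {m,y} / {m,y}

Liveness:
  L0: in=∅ out={m,y}
  L1: in={m,y} out={k,m,y}
  L2: in={k,m,y} out={m,y}
  L3: in={k,m,y} out={k,m,y}
  L4: in={k} out=∅
  L5: in={m} out={m,y}
  L6: in={m,y} out={m,y}
  L7: in={m,y} out={m,y}
  L8: in={m} out={m,y}
  L9: in={m,y} out=∅

Conflict graph:
  a: {j,k,m,y}
  j: {a,m,y}
  k: {a,m,n,y}
  m: {a,j,k,n,y}
  n: {k,m,y}
  y: {a,j,k,m,n}

Colouring:
  clique {a,j,m,y} ⇒ need ≥ 4
  4-colouring: R0={m}  R1={y}  R2={a,n}  R3={j,k}
  χ = 4

Answer: 4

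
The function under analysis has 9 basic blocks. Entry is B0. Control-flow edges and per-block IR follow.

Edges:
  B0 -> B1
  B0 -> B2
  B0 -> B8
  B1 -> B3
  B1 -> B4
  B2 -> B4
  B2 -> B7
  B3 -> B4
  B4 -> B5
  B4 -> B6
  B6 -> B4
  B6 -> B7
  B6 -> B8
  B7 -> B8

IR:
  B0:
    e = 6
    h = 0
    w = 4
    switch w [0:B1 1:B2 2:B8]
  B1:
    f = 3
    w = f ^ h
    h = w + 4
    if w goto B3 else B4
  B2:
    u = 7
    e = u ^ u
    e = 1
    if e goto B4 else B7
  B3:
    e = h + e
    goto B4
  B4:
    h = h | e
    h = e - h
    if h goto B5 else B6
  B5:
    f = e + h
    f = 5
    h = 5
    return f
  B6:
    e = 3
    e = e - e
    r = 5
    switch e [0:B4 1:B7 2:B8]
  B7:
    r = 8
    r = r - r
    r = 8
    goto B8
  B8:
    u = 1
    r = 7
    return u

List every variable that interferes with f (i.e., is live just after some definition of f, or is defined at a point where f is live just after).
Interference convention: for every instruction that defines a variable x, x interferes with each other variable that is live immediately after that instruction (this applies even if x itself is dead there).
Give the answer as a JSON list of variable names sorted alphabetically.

Answer: ["e", "h"]

Derivation:
def/use:
  B0: def={e,h,w} ue=∅
  B1: def={f,h,w} ue={h}
  B2: def={e,u} ue=∅
  B3: def={e} ue={e,h}
  B4: def={h} ue={e,h}
  B5: def={f,h} ue={e,h}
  B6: def={e,r} ue=∅
  B7: def={r} ue=∅
  B8: def={r,u} ue=∅

Live sets:
  live B0: ∅→{e,h}
  live B1: {e,h}→{e,h}
  live B2: {h}→{e,h}
  live B3: {e,h}→{e,h}
  live B4: {e,h}→{e,h}
  live B5: {e,h}→∅
  live B6: {h}→{e,h}
  live B7: ∅→∅
  live B8: ∅→∅

Conflict graph:
  e — {f,h,r,w}
  f — {e,h}
  h — {e,f,r,u,w}
  r — {e,h,u}
  u — {h,r}
  w — {e,h}

N(f) = ["e", "h"]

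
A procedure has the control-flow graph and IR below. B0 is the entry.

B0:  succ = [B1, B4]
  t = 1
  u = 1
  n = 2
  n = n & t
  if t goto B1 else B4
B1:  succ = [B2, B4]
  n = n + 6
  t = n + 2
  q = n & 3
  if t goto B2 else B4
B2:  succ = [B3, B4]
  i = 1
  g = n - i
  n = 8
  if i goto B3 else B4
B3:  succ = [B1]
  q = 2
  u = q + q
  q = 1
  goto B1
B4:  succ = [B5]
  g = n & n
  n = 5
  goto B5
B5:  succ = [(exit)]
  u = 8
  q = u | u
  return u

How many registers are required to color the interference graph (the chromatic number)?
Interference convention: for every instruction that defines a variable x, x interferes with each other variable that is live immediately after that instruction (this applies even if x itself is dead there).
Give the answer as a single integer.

Answer: 4

Derivation:
Per-block:
  B0: {n,t,u} / ∅
  B1: {n,q,t} / {n}
  B2: {g,i,n} / {n}
  B3: {q,u} / ∅
  B4: {g,n} / {n}
  B5: {q,u} / ∅

Backward fixpoint:
  B0: in=∅ out={n}
  B1: in={n} out={n}
  B2: in={n} out={n}
  B3: in={n} out={n}
  B4: in={n} out=∅
  B5: in=∅ out=∅

Conflict graph:
  g — {i}
  i — {g,n}
  n — {i,q,t,u}
  q — {n,t,u}
  t — {n,q,u}
  u — {n,q,t}

Colouring:
  {n,q,t,u} pairwise interfere (4-clique) ⇒ χ ≥ 4
  assign g→r0 i→r1 n→r0 q→r1 t→r2 u→r3 — no edge inside a register ⇒ χ ≤ 4
  χ = 4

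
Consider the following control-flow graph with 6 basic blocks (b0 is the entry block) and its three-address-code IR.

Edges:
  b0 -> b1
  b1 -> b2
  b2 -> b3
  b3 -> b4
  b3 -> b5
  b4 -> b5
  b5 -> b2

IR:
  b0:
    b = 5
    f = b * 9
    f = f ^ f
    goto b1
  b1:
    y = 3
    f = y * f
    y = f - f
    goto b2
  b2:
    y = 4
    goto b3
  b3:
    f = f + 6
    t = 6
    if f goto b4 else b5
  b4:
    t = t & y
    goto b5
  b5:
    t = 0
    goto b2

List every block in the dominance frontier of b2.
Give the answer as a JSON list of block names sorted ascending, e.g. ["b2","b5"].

idom tree: b1←b0 b2←b1 b3←b2 b4←b3 b5←b3
Join-block Dom:
  b2: preds {b1,b5}: {b0,b1} ∩ {b0,b1,b2,b3,b5} = {b0,b1}; idom=b1
  b5: preds {b3,b4}: {b0,b1,b2,b3} ∩ {b0,b1,b2,b3,b4} = {b0,b1,b2,b3}; idom=b3

Frontier:
  join b2 pred b1: · stop@b1
  join b2 pred b5: b5→b3→b2 stop@b1
  join b5 pred b3: · stop@b3
  join b5 pred b4: b4 stop@b3
  b0: DF=∅
  b1: DF=∅
  b2: DF={b2}
  b3: DF={b2}
  b4: DF={b5}
  b5: DF={b2}

DF(b2) = ["b2"]

Answer: ["b2"]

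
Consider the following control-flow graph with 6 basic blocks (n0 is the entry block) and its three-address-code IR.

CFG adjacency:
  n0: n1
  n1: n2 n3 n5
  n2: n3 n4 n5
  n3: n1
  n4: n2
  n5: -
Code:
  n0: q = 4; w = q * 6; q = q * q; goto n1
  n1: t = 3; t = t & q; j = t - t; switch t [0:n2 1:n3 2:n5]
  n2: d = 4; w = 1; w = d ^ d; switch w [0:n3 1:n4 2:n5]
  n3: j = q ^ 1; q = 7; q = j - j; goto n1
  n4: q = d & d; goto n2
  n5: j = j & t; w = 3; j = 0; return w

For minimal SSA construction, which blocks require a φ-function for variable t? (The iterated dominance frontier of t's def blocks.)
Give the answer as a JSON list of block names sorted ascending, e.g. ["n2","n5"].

idom tree: n1←n0 n2←n1 n3←n1 n4←n2 n5←n1
Join-block Dom:
  n1: preds {n0,n3}: {n0} ∩ {n0,n1,n3} = {n0}; idom=n0
  n2: preds {n1,n4}: {n0,n1} ∩ {n0,n1,n2,n4} = {n0,n1}; idom=n1
  n3: preds {n1,n2}: {n0,n1} ∩ {n0,n1,n2} = {n0,n1}; idom=n1
  n5: preds {n1,n2}: {n0,n1} ∩ {n0,n1,n2} = {n0,n1}; idom=n1

DF walk-up:
  join n1 pred n0: · stop@n0
  join n1 pred n3: n3→n1 stop@n0
  join n2 pred n1: · stop@n1
  join n2 pred n4: n4→n2 stop@n1
  join n3 pred n1: · stop@n1
  join n3 pred n2: n2 stop@n1
  join n5 pred n1: · stop@n1
  join n5 pred n2: n2 stop@n1
  n0 → ∅
  n1 → {n1}
  n2 → {n2,n3,n5}
  n3 → {n1}
  n4 → {n2}
  n5 → ∅

φ for t: defs {n1}
  DF⁺ = {n1}

Answer: ["n1"]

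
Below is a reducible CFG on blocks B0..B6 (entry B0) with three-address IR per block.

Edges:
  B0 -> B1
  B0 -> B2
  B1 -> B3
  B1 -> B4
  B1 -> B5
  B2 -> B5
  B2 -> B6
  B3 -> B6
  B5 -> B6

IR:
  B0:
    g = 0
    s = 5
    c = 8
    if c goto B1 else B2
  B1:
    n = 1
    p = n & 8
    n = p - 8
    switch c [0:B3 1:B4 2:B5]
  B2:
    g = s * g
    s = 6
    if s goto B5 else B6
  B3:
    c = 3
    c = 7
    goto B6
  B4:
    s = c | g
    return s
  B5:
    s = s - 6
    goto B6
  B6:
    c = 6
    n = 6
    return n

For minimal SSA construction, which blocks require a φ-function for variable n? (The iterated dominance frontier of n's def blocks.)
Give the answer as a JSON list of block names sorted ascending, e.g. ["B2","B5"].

idom tree: B1←B0 B2←B0 B3←B1 B4←B1 B5←B0 B6←B0
Join-block Dom:
  B5: preds {B1,B2}: {B0,B1} ∩ {B0,B2} = {B0}; idom=B0
  B6: preds {B2,B3,B5}: {B0,B2} ∩ {B0,B1,B3} ∩ {B0,B5} = {B0}; idom=B0

DF derivation:
  join B5 pred B1: B1 stop@B0
  join B5 pred B2: B2 stop@B0
  join B6 pred B2: B2 stop@B0
  join B6 pred B3: B3→B1 stop@B0
  join B6 pred B5: B5 stop@B0
  B0: DF=∅
  B1: DF={B5,B6}
  B2: DF={B5,B6}
  B3: DF={B6}
  B4: DF=∅
  B5: DF={B6}
  B6: DF=∅

φ for n: defs {B1,B6}
  DF⁺ = {B5,B6}

Answer: ["B5", "B6"]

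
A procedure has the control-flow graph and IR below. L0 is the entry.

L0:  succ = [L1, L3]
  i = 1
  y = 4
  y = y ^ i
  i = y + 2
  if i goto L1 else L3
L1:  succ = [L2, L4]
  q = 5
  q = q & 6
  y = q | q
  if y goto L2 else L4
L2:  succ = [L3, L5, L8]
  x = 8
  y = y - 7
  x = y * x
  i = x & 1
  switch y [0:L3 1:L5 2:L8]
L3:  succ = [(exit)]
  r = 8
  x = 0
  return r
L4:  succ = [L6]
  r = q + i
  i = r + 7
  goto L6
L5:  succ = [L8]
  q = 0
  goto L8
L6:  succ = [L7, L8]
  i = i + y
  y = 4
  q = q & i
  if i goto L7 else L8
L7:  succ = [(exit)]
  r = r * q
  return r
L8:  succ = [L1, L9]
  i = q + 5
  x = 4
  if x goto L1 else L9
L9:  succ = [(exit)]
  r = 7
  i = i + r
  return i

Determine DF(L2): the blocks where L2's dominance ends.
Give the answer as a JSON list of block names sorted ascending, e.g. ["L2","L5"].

Answer: ["L3", "L8"]

Analysis:
idom tree: L1←L0 L2←L1 L3←L0 L4←L1 L5←L2 L6←L4 L7←L6 L8←L1 L9←L8
Dom at joins:
  L1: preds {L0,L8}: {L0} ∩ {L0,L1,L8} = {L0}; idom=L0
  L3: preds {L0,L2}: {L0} ∩ {L0,L1,L2} = {L0}; idom=L0
  L8: preds {L2,L5,L6}: {L0,L1,L2} ∩ {L0,L1,L2,L5} ∩ {L0,L1,L4,L6} = {L0,L1}; idom=L1

DF walk-up:
  join L1 pred L0: · stop@L0
  join L1 pred L8: L8→L1 stop@L0
  join L3 pred L0: · stop@L0
  join L3 pred L2: L2→L1 stop@L0
  join L8 pred L2: L2 stop@L1
  join L8 pred L5: L5→L2 stop@L1
  join L8 pred L6: L6→L4 stop@L1
  DF(L0)=∅
  DF(L1)={L1,L3}
  DF(L2)={L3,L8}
  DF(L3)=∅
  DF(L4)={L8}
  DF(L5)={L8}
  DF(L6)={L8}
  DF(L7)=∅
  DF(L8)={L1}
  DF(L9)=∅

DF(L2) = ["L3", "L8"]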